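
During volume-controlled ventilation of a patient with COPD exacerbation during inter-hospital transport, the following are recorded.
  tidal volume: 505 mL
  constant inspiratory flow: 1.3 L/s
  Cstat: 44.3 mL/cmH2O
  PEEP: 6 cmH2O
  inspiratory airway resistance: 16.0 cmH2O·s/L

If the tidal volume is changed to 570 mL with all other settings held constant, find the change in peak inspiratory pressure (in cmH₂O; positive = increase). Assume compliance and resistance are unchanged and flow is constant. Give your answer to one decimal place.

PIP = Vt/C + R·V̇ + PEEP (constant-flow equation of motion).
Only the elastic term changes: ΔPIP = ΔVt / C = (570 − 505) / 44.3 = 1.467 cmH2O.

1.5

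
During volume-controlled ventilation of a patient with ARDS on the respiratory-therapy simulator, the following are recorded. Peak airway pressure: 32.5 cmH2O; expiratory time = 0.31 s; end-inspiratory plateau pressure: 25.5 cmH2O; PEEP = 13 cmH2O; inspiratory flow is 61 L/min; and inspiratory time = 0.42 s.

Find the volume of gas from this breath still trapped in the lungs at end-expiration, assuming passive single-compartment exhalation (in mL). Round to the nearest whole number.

Flow: 61 L/min ÷ 60 = 1.0167 L/s.
Vt = flow × Ti = 1.0167 L/s × 0.42 s × 1000 mL/L = 427.01 mL.
R = (PIP − Pplat)/V̇ = (32.5 − 25.5) / 1.0167 = 7.0/1.0167 = 6.885 cmH2O·s/L.
C = Vt/(Pplat − PEEP) = 427.01 / (25.5 − 13) = 427.01/12.5 = 34.161 mL/cmH2O.
τ = R × C = 6.885 × 0.03416 L/cmH2O = 0.2352 s.
Fraction remaining = e^(−Te/τ) = e^(−0.31/0.2352) = 0.2677.
Trapped volume = 427.01 × 0.2677 = 114.31 mL.

114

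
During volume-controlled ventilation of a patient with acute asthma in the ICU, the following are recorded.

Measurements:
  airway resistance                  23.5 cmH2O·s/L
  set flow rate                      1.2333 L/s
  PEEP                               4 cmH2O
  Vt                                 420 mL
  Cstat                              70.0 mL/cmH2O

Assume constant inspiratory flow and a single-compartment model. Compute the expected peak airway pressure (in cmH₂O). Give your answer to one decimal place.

Equation of motion (constant flow): PIP = Vt/C + R·V̇ + PEEP.
PIP = 420/70.0 + 23.5×1.2333 + 4 = 6.0 + 28.983 + 4 = 38.983 cmH2O.

39.0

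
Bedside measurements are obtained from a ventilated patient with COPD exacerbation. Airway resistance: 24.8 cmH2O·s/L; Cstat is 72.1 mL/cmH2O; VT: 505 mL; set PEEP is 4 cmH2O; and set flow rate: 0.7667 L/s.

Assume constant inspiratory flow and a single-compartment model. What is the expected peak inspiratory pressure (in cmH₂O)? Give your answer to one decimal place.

Equation of motion (constant flow): PIP = Vt/C + R·V̇ + PEEP.
PIP = 505/72.1 + 24.8×0.7667 + 4 = 7.004 + 19.014 + 4 = 30.018 cmH2O.

30.0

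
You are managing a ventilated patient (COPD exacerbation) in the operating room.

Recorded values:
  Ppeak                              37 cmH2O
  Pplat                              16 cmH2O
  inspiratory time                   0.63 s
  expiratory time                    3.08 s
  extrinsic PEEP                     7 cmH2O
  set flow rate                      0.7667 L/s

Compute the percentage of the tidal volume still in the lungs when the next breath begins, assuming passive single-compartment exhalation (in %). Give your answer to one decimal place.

12.3

Vt = flow × Ti = 0.7667 L/s × 0.63 s × 1000 mL/L = 483.02 mL.
R = (PIP − Pplat)/V̇ = (37 − 16) / 0.7667 = 21.0/0.7667 = 27.39 cmH2O·s/L.
C = Vt/(Pplat − PEEP) = 483.02 / (16 − 7) = 483.02/9.0 = 53.669 mL/cmH2O.
τ = R × C = 27.39 × 0.05367 L/cmH2O = 1.47 s.
Fraction remaining at end-expiration = e^(−Te/τ) = e^(−3.08/1.47) = 0.123 → 12.3%.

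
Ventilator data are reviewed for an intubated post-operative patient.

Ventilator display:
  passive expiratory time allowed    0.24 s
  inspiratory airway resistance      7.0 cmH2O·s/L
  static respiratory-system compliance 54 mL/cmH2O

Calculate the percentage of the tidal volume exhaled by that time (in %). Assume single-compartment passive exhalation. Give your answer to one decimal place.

τ = R × C = 7.0 × 54 mL/cmH2O = 7.0 × 0.054 L/cmH2O = 0.378 s.
Passive exhalation: V(t)/V₀ = e^(−t/τ) = e^(−0.24/0.378) = 0.53.
Fraction exhaled = 1 − 0.53 = 0.47 → 47.0%.

47.0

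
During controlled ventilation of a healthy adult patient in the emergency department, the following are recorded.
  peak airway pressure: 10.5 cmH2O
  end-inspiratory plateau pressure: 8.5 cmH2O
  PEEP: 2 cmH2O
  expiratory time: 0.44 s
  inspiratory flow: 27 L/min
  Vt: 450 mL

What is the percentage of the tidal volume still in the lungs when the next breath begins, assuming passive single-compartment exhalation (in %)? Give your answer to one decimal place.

Flow: 27 L/min ÷ 60 = 0.45 L/s.
R = (PIP − Pplat)/V̇ = (10.5 − 8.5) / 0.45 = 2.0/0.45 = 4.444 cmH2O·s/L.
C = Vt/(Pplat − PEEP) = 450.0 / (8.5 − 2) = 450.0/6.5 = 69.231 mL/cmH2O.
τ = R × C = 4.444 × 0.06923 L/cmH2O = 0.3077 s.
Fraction remaining at end-expiration = e^(−Te/τ) = e^(−0.44/0.3077) = 0.2393 → 23.93%.

23.9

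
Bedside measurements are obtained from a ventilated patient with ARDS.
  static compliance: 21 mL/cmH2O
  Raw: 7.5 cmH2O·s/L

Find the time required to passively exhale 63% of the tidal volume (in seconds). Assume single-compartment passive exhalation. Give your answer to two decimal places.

0.16

τ = R × C = 7.5 × 21 mL/cmH2O = 7.5 × 0.021 L/cmH2O = 0.1575 s.
Exhaled fraction f = 1 − e^(−t/τ) → t = −τ·ln(1 − f) = −0.1575·ln(0.37) = 0.1566 s.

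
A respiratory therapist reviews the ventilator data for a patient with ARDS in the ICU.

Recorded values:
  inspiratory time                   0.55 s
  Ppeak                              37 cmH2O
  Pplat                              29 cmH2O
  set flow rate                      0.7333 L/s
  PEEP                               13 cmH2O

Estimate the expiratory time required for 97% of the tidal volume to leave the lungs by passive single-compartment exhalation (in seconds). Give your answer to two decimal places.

0.96

Vt = flow × Ti = 0.7333 L/s × 0.55 s × 1000 mL/L = 403.32 mL.
R = (PIP − Pplat)/V̇ = (37 − 29) / 0.7333 = 8.0/0.7333 = 10.91 cmH2O·s/L.
C = Vt/(Pplat − PEEP) = 403.32 / (29 − 13) = 403.32/16.0 = 25.208 mL/cmH2O.
τ = R × C = 10.91 × 0.02521 L/cmH2O = 0.275 s.
t = −τ·ln(1 − 0.97) = −0.275·ln(0.03) = 0.9643 s.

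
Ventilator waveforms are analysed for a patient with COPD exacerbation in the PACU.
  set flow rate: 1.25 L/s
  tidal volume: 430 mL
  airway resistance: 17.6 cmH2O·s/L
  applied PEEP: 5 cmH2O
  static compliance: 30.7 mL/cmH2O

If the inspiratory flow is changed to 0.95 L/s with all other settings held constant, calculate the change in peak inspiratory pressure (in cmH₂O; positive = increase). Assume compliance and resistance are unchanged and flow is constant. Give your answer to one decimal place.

PIP = Vt/C + R·V̇ + PEEP (constant-flow equation of motion).
Only the resistive term changes: ΔPIP = R × ΔV̇ = 17.6 × (0.95 − 1.25) = 17.6 × -0.3 = -5.28 cmH2O.

-5.3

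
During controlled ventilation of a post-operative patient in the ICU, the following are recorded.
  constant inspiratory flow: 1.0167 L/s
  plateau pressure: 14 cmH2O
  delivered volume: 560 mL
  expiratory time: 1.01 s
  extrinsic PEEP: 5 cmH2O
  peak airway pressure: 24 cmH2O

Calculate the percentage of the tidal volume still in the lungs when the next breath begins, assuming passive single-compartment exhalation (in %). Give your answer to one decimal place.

R = (PIP − Pplat)/V̇ = (24 − 14) / 1.0167 = 10.0/1.0167 = 9.836 cmH2O·s/L.
C = Vt/(Pplat − PEEP) = 560.0 / (14 − 5) = 560.0/9.0 = 62.222 mL/cmH2O.
τ = R × C = 9.836 × 0.06222 L/cmH2O = 0.612 s.
Fraction remaining at end-expiration = e^(−Te/τ) = e^(−1.01/0.612) = 0.192 → 19.2%.

19.2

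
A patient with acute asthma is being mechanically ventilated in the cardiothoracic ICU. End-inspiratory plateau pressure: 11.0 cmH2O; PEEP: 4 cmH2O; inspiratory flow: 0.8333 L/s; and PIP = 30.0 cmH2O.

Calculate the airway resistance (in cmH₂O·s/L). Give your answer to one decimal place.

22.8

Raw = (PIP − Pplat) / flow = (30.0 − 11.0) / 0.8333 = 19.0 / 0.8333 = 22.801 cmH2O·s/L.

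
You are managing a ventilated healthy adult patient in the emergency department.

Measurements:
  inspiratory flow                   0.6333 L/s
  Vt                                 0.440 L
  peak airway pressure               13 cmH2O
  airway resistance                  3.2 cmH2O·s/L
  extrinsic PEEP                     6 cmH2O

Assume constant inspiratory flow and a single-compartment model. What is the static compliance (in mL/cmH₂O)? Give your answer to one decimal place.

Equation of motion (constant flow): PIP = Vt/C + R·V̇ + PEEP.
Vt/C = PIP − R·V̇ − PEEP = 13 − 3.2×0.6333 − 6 = 13 − 2.027 − 6 = 4.973 cmH2O.
C = Vt / 4.973 = 440 / 4.973 = 88.478 mL/cmH2O.

88.5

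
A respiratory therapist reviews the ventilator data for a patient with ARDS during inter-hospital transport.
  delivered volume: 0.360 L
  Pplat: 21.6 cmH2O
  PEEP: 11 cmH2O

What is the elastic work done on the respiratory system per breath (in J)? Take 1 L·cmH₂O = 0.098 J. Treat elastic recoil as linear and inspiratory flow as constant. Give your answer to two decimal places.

0.19

Elastic work ≈ ½ × (Pplat − PEEP) × Vt = 0.5 × (21.6 − 11) × 0.360 L = 0.5 × 10.6 × 0.360 = 1.908 L·cmH2O.
× 0.098 J/(L·cmH2O) → 0.187 J.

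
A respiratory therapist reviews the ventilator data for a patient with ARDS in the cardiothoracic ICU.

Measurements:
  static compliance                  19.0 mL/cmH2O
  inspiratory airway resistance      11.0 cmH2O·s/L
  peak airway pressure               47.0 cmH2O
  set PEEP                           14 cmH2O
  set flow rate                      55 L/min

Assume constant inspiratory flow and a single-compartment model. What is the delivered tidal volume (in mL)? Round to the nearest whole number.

Flow: 55 L/min ÷ 60 = 0.9167 L/s.
Equation of motion (constant flow): PIP = Vt/C + R·V̇ + PEEP.
Vt/C = PIP − R·V̇ − PEEP = 47.0 − 10.084 − 14 = 22.916 cmH2O.
Vt = C × 22.916 = 19.0 × 22.916 = 435.4 mL.

435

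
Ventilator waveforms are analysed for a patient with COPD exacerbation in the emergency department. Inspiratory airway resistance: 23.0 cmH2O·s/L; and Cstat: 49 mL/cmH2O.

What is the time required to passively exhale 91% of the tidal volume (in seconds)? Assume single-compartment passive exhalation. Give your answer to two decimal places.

2.71

τ = R × C = 23.0 × 49 mL/cmH2O = 23.0 × 0.049 L/cmH2O = 1.127 s.
Exhaled fraction f = 1 − e^(−t/τ) → t = −τ·ln(1 − f) = −1.127·ln(0.09) = 2.714 s.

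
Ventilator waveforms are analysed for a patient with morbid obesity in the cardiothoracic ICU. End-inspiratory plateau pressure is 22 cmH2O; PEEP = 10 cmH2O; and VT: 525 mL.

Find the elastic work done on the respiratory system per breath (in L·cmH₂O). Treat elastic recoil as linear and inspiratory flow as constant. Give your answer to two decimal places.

3.15

Elastic work ≈ ½ × (Pplat − PEEP) × Vt = 0.5 × (22 − 10) × 0.525 L = 0.5 × 12.0 × 0.525 = 3.15 L·cmH2O.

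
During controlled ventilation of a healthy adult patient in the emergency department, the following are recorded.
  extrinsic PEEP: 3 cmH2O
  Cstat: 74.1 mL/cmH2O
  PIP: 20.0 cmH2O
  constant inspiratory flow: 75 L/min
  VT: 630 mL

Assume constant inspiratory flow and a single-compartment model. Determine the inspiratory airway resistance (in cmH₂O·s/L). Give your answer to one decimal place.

Flow: 75 L/min ÷ 60 = 1.25 L/s.
Equation of motion (constant flow): PIP = Vt/C + R·V̇ + PEEP.
R·V̇ = PIP − Vt/C − PEEP = 20.0 − 630/74.1 − 3 = 20.0 − 8.502 − 3 = 8.498 cmH2O.
R = 8.498 / 1.25 = 6.798 cmH2O·s/L.

6.8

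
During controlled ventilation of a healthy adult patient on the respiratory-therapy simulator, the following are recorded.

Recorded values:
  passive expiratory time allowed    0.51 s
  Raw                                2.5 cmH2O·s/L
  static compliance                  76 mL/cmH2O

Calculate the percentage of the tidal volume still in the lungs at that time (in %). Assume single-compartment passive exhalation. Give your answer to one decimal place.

6.8

τ = R × C = 2.5 × 76 mL/cmH2O = 2.5 × 0.076 L/cmH2O = 0.19 s.
Passive exhalation: V(t)/V₀ = e^(−t/τ) = e^(−0.51/0.19) = 0.06828.
Fraction remaining = 0.06828 → 6.828%.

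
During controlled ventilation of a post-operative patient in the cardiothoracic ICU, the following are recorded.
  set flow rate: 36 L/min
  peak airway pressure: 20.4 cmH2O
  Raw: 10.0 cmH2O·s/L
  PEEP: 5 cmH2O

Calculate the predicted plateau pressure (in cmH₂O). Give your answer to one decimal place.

14.4

Flow: 36 L/min ÷ 60 = 0.6 L/s.
Pplat = PIP − Raw × flow = 20.4 − 10.0 × 0.6 = 20.4 − 6.0 = 14.4 cmH2O.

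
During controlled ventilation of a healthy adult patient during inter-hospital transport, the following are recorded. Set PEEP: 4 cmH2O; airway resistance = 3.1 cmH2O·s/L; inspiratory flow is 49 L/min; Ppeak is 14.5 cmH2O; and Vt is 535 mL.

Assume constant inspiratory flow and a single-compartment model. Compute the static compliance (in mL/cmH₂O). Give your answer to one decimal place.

Flow: 49 L/min ÷ 60 = 0.8167 L/s.
Equation of motion (constant flow): PIP = Vt/C + R·V̇ + PEEP.
Vt/C = PIP − R·V̇ − PEEP = 14.5 − 3.1×0.8167 − 4 = 14.5 − 2.532 − 4 = 7.968 cmH2O.
C = Vt / 7.968 = 535 / 7.968 = 67.144 mL/cmH2O.

67.1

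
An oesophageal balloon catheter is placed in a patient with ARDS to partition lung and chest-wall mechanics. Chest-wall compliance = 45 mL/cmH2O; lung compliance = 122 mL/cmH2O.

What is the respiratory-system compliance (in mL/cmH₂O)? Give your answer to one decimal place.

Lung and chest wall are elastances in series: 1/Crs = 1/CL + 1/Ccw.
1/Crs = 1/122 + 1/45 = 0.03042.
Crs = 32.873 mL/cmH2O.

32.9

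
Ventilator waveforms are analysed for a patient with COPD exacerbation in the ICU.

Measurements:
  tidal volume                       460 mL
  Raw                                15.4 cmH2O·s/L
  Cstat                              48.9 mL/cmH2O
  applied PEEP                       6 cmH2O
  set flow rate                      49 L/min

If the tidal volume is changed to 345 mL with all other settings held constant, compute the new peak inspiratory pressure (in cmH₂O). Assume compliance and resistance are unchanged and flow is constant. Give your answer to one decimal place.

25.6

Flow: 49 L/min ÷ 60 = 0.8167 L/s.
PIP = Vt/C + R·V̇ + PEEP (constant-flow equation of motion).
Only the elastic term changes: ΔPIP = ΔVt / C = (345 − 460) / 48.9 = -2.352 cmH2O.
Original PIP = 460/48.9 + 15.4×0.8167 + 6 = 27.984 cmH2O; new PIP = 27.984 + (-2.352) = 25.632 cmH2O.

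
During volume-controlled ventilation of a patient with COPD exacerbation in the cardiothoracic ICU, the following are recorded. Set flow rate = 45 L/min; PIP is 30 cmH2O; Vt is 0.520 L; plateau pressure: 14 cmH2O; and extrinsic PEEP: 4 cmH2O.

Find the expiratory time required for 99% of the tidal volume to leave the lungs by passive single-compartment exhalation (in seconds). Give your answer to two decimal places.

Flow: 45 L/min ÷ 60 = 0.75 L/s.
R = (PIP − Pplat)/V̇ = (30 − 14) / 0.75 = 16.0/0.75 = 21.333 cmH2O·s/L.
C = Vt/(Pplat − PEEP) = 520.0 / (14 − 4) = 520.0/10.0 = 52.0 mL/cmH2O.
τ = R × C = 21.333 × 0.052 L/cmH2O = 1.109 s.
t = −τ·ln(1 − 0.99) = −1.109·ln(0.01) = 5.107 s.

5.11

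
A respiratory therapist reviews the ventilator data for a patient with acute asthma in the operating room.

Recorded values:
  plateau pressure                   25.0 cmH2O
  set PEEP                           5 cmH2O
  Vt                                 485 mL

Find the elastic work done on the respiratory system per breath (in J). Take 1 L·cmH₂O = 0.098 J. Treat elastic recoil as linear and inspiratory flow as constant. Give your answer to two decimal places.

0.48

Elastic work ≈ ½ × (Pplat − PEEP) × Vt = 0.5 × (25.0 − 5) × 0.485 L = 0.5 × 20.0 × 0.485 = 4.85 L·cmH2O.
× 0.098 J/(L·cmH2O) → 0.4753 J.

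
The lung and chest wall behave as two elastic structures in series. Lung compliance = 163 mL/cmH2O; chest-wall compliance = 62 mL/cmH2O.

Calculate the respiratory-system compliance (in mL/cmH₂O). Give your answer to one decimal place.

Lung and chest wall are elastances in series: 1/Crs = 1/CL + 1/Ccw.
1/Crs = 1/163 + 1/62 = 0.02226.
Crs = 44.924 mL/cmH2O.

44.9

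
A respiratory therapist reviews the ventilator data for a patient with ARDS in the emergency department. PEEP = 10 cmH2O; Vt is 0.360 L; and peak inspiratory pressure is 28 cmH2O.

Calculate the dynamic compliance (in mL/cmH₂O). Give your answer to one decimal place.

20.0

Dynamic compliance = Vt / (PIP − PEEP) = 360 / (28 − 10) = 360 / 18.0 = 20.0 mL/cmH2O.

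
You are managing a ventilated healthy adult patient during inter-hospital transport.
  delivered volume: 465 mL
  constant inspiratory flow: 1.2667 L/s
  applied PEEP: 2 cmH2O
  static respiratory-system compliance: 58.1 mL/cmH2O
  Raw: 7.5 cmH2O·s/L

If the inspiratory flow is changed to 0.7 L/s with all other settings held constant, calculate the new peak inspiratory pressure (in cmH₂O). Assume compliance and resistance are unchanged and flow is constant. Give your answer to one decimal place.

PIP = Vt/C + R·V̇ + PEEP (constant-flow equation of motion).
Only the resistive term changes: ΔPIP = R × ΔV̇ = 7.5 × (0.7 − 1.2667) = 7.5 × -0.5667 = -4.25 cmH2O.
Original PIP = 465/58.1 + 7.5×1.2667 + 2 = 19.504 cmH2O; new PIP = 19.504 + (-4.25) = 15.254 cmH2O.

15.3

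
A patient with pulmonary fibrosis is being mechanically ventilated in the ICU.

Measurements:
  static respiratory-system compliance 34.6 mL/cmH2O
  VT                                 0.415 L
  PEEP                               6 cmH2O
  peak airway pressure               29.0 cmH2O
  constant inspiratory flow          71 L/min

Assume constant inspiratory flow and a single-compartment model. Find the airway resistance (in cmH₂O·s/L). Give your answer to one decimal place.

Flow: 71 L/min ÷ 60 = 1.1833 L/s.
Equation of motion (constant flow): PIP = Vt/C + R·V̇ + PEEP.
R·V̇ = PIP − Vt/C − PEEP = 29.0 − 415/34.6 − 6 = 29.0 − 11.994 − 6 = 11.006 cmH2O.
R = 11.006 / 1.1833 = 9.301 cmH2O·s/L.

9.3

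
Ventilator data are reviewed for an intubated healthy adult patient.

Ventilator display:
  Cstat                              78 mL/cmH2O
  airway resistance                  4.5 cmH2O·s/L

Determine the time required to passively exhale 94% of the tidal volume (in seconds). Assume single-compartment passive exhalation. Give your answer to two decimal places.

0.99

τ = R × C = 4.5 × 78 mL/cmH2O = 4.5 × 0.078 L/cmH2O = 0.351 s.
Exhaled fraction f = 1 − e^(−t/τ) → t = −τ·ln(1 − f) = −0.351·ln(0.06) = 0.9875 s.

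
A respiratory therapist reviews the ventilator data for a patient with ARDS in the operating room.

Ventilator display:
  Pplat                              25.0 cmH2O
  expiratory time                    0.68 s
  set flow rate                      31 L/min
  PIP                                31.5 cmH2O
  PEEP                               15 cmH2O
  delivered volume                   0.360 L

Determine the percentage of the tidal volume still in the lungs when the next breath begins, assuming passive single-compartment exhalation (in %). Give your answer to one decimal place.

Flow: 31 L/min ÷ 60 = 0.5167 L/s.
R = (PIP − Pplat)/V̇ = (31.5 − 25.0) / 0.5167 = 6.5/0.5167 = 12.58 cmH2O·s/L.
C = Vt/(Pplat − PEEP) = 360.0 / (25.0 − 15) = 360.0/10.0 = 36.0 mL/cmH2O.
τ = R × C = 12.58 × 0.036 L/cmH2O = 0.4529 s.
Fraction remaining at end-expiration = e^(−Te/τ) = e^(−0.68/0.4529) = 0.2228 → 22.28%.

22.3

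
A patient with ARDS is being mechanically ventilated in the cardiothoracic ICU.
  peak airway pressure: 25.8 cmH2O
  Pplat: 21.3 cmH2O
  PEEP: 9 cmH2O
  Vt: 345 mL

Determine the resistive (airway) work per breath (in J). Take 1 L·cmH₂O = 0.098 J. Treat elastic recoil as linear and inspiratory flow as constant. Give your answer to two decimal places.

With constant inspiratory flow the resistive pressure is constant at PIP − Pplat = 25.8 − 21.3 = 4.5 cmH2O, so resistive work = 4.5 × 0.345 = 1.553 L·cmH2O.
× 0.098 J/(L·cmH2O) → 0.1522 J.

0.15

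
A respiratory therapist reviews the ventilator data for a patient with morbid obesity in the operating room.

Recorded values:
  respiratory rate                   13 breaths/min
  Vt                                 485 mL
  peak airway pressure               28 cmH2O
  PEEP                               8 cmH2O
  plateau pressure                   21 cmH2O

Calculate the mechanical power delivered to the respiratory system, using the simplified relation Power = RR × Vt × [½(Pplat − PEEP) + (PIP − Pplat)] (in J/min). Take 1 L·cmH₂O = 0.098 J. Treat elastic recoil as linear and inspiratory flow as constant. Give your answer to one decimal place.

Per-breath work = Vt × [½(Pplat−PEEP) + (PIP−Pplat)] = 0.485 × [0.5×13.0 + 7.0] = 0.485 × 13.5 = 6.548 L·cmH2O.
Power = 13 × 6.548 = 85.124 L·cmH2O/min.
× 0.098 J/(L·cmH2O) → 8.342 J/min.

8.3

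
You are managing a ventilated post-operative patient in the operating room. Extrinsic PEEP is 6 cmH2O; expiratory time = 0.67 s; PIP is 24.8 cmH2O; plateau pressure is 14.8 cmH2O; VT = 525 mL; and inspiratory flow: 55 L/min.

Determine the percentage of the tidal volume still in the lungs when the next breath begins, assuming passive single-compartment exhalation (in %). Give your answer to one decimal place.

Flow: 55 L/min ÷ 60 = 0.9167 L/s.
R = (PIP − Pplat)/V̇ = (24.8 − 14.8) / 0.9167 = 10.0/0.9167 = 10.909 cmH2O·s/L.
C = Vt/(Pplat − PEEP) = 525.0 / (14.8 − 6) = 525.0/8.8 = 59.659 mL/cmH2O.
τ = R × C = 10.909 × 0.05966 L/cmH2O = 0.6508 s.
Fraction remaining at end-expiration = e^(−Te/τ) = e^(−0.67/0.6508) = 0.3572 → 35.72%.

35.7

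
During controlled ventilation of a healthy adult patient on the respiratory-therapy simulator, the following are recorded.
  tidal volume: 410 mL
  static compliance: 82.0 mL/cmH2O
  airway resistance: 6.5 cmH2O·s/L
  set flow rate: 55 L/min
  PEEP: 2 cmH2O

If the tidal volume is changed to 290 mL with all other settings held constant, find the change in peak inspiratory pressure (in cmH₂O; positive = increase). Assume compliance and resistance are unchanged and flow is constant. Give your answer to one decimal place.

PIP = Vt/C + R·V̇ + PEEP (constant-flow equation of motion).
Only the elastic term changes: ΔPIP = ΔVt / C = (290 − 410) / 82.0 = -1.463 cmH2O.

-1.5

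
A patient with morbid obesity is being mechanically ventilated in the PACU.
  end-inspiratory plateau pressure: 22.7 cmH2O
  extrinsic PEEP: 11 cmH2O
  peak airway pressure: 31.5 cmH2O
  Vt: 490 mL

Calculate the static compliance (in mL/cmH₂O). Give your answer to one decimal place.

Cstat = Vt / (Pplat − PEEP) = 490 / (22.7 − 11) = 490 / 11.7 = 41.88 mL/cmH2O.

41.9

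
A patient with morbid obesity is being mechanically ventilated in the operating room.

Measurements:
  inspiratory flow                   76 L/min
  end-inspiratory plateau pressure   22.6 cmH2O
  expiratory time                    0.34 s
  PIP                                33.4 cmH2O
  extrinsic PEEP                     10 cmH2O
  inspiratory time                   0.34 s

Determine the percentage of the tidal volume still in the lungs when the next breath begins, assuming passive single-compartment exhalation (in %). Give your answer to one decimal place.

31.1

Flow: 76 L/min ÷ 60 = 1.2667 L/s.
Vt = flow × Ti = 1.2667 L/s × 0.34 s × 1000 mL/L = 430.68 mL.
R = (PIP − Pplat)/V̇ = (33.4 − 22.6) / 1.2667 = 10.8/1.2667 = 8.526 cmH2O·s/L.
C = Vt/(Pplat − PEEP) = 430.68 / (22.6 − 10) = 430.68/12.6 = 34.181 mL/cmH2O.
τ = R × C = 8.526 × 0.03418 L/cmH2O = 0.2914 s.
Fraction remaining at end-expiration = e^(−Te/τ) = e^(−0.34/0.2914) = 0.3114 → 31.14%.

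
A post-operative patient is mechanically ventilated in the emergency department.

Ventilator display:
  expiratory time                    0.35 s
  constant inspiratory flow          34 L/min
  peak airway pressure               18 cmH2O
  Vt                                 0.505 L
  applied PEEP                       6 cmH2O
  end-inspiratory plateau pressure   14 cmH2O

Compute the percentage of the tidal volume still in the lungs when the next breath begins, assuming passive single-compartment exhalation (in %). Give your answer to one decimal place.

Flow: 34 L/min ÷ 60 = 0.5667 L/s.
R = (PIP − Pplat)/V̇ = (18 − 14) / 0.5667 = 4.0/0.5667 = 7.058 cmH2O·s/L.
C = Vt/(Pplat − PEEP) = 505.0 / (14 − 6) = 505.0/8.0 = 63.125 mL/cmH2O.
τ = R × C = 7.058 × 0.06313 L/cmH2O = 0.4456 s.
Fraction remaining at end-expiration = e^(−Te/τ) = e^(−0.35/0.4456) = 0.4559 → 45.59%.

45.6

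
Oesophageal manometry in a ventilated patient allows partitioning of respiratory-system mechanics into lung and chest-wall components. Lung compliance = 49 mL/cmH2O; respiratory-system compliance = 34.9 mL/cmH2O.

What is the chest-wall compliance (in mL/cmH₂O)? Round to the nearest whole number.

1/Ccw = 1/Crs − 1/CL.
1/Ccw = 1/34.9 − 1/49 = 0.008245.
Ccw = 121.29 mL/cmH2O.

121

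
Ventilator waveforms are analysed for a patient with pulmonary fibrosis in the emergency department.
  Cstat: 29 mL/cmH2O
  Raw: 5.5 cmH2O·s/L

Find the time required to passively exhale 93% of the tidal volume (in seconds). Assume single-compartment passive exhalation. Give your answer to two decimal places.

0.42

τ = R × C = 5.5 × 29 mL/cmH2O = 5.5 × 0.029 L/cmH2O = 0.1595 s.
Exhaled fraction f = 1 − e^(−t/τ) → t = −τ·ln(1 − f) = −0.1595·ln(0.07) = 0.4242 s.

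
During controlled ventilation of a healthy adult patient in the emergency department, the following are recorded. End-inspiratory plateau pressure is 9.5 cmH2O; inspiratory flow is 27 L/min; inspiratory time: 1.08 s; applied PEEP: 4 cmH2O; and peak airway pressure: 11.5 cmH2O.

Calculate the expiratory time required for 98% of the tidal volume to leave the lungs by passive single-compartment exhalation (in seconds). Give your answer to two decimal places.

1.54

Flow: 27 L/min ÷ 60 = 0.45 L/s.
Vt = flow × Ti = 0.45 L/s × 1.08 s × 1000 mL/L = 486.0 mL.
R = (PIP − Pplat)/V̇ = (11.5 − 9.5) / 0.45 = 2.0/0.45 = 4.444 cmH2O·s/L.
C = Vt/(Pplat − PEEP) = 486.0 / (9.5 − 4) = 486.0/5.5 = 88.364 mL/cmH2O.
τ = R × C = 4.444 × 0.08836 L/cmH2O = 0.3927 s.
t = −τ·ln(1 − 0.98) = −0.3927·ln(0.02) = 1.536 s.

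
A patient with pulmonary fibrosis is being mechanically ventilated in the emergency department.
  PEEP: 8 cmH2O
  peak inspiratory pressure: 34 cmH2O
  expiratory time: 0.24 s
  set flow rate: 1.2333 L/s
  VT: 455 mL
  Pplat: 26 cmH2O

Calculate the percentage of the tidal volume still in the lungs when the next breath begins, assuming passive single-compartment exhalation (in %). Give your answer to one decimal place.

23.1

R = (PIP − Pplat)/V̇ = (34 − 26) / 1.2333 = 8.0/1.2333 = 6.487 cmH2O·s/L.
C = Vt/(Pplat − PEEP) = 455.0 / (26 − 8) = 455.0/18.0 = 25.278 mL/cmH2O.
τ = R × C = 6.487 × 0.02528 L/cmH2O = 0.164 s.
Fraction remaining at end-expiration = e^(−Te/τ) = e^(−0.24/0.164) = 0.2314 → 23.14%.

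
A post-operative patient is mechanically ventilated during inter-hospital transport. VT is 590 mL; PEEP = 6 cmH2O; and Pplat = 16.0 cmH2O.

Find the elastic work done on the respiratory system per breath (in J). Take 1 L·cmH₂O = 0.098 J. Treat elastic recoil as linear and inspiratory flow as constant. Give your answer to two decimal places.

Elastic work ≈ ½ × (Pplat − PEEP) × Vt = 0.5 × (16.0 − 6) × 0.590 L = 0.5 × 10.0 × 0.590 = 2.95 L·cmH2O.
× 0.098 J/(L·cmH2O) → 0.2891 J.

0.29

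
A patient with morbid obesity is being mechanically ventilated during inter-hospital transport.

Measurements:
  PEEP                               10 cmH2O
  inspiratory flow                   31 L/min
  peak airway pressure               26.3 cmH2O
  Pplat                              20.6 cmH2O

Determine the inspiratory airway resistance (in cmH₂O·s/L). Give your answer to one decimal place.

11.0

Flow: 31 L/min ÷ 60 = 0.5167 L/s.
Raw = (PIP − Pplat) / flow = (26.3 − 20.6) / 0.5167 = 5.7 / 0.5167 = 11.032 cmH2O·s/L.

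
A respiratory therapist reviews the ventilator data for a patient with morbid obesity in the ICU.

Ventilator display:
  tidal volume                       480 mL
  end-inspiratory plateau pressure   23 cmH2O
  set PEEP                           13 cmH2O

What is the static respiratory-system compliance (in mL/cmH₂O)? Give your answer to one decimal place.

48.0

Cstat = Vt / (Pplat − PEEP) = 480 / (23 − 13) = 480 / 10.0 = 48.0 mL/cmH2O.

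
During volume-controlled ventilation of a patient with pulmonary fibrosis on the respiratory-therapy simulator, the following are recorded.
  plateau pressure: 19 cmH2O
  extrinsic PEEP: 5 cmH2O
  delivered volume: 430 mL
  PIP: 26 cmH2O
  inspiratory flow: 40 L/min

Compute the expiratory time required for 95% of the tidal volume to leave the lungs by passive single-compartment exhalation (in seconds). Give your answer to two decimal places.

0.97

Flow: 40 L/min ÷ 60 = 0.6667 L/s.
R = (PIP − Pplat)/V̇ = (26 − 19) / 0.6667 = 7.0/0.6667 = 10.499 cmH2O·s/L.
C = Vt/(Pplat − PEEP) = 430.0 / (19 − 5) = 430.0/14.0 = 30.714 mL/cmH2O.
τ = R × C = 10.499 × 0.03071 L/cmH2O = 0.3224 s.
t = −τ·ln(1 − 0.95) = −0.3224·ln(0.05) = 0.9658 s.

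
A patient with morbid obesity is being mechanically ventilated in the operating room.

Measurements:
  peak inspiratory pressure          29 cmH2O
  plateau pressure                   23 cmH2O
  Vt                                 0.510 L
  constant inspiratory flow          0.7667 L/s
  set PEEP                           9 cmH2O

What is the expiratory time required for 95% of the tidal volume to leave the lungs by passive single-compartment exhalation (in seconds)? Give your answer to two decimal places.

0.85

R = (PIP − Pplat)/V̇ = (29 − 23) / 0.7667 = 6.0/0.7667 = 7.826 cmH2O·s/L.
C = Vt/(Pplat − PEEP) = 510.0 / (23 − 9) = 510.0/14.0 = 36.429 mL/cmH2O.
τ = R × C = 7.826 × 0.03643 L/cmH2O = 0.2851 s.
t = −τ·ln(1 − 0.95) = −0.2851·ln(0.05) = 0.8541 s.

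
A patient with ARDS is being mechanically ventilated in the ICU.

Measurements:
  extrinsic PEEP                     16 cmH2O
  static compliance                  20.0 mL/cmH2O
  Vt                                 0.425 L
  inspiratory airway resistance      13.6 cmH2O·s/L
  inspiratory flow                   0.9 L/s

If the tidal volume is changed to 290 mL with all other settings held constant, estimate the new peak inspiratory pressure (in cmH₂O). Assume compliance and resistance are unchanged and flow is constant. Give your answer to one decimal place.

42.7

PIP = Vt/C + R·V̇ + PEEP (constant-flow equation of motion).
Only the elastic term changes: ΔPIP = ΔVt / C = (290 − 425) / 20.0 = -6.75 cmH2O.
Original PIP = 425/20.0 + 13.6×0.9 + 16 = 49.49 cmH2O; new PIP = 49.49 + (-6.75) = 42.74 cmH2O.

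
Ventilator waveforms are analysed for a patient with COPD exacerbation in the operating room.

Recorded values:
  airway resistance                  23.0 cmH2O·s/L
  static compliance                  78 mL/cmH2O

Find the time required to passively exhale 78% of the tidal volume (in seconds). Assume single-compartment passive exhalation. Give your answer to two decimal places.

τ = R × C = 23.0 × 78 mL/cmH2O = 23.0 × 0.078 L/cmH2O = 1.794 s.
Exhaled fraction f = 1 − e^(−t/τ) → t = −τ·ln(1 − f) = −1.794·ln(0.22) = 2.716 s.

2.72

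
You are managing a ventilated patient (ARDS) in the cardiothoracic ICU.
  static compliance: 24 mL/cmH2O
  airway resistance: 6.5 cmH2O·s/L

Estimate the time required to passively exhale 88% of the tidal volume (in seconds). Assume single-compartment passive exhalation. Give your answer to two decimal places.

0.33

τ = R × C = 6.5 × 24 mL/cmH2O = 6.5 × 0.024 L/cmH2O = 0.156 s.
Exhaled fraction f = 1 − e^(−t/τ) → t = −τ·ln(1 − f) = −0.156·ln(0.12) = 0.3308 s.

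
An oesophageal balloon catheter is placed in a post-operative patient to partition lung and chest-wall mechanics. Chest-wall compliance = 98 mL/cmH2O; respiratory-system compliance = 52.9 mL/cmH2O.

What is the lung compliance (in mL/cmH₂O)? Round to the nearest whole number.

1/CL = 1/Crs − 1/Ccw.
1/CL = 1/52.9 − 1/98 = 0.0087.
CL = 114.94 mL/cmH2O.

115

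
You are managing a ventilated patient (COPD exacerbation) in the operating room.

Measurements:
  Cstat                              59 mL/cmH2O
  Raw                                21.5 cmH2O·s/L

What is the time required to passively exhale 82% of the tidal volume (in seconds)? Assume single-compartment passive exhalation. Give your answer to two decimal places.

τ = R × C = 21.5 × 59 mL/cmH2O = 21.5 × 0.059 L/cmH2O = 1.269 s.
Exhaled fraction f = 1 − e^(−t/τ) → t = −τ·ln(1 − f) = −1.269·ln(0.18) = 2.176 s.

2.18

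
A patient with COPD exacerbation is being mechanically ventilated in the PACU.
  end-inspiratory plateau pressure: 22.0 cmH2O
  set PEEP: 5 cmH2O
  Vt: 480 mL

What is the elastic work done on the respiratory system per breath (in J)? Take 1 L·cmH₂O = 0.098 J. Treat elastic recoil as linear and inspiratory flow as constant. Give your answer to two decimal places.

0.40

Elastic work ≈ ½ × (Pplat − PEEP) × Vt = 0.5 × (22.0 − 5) × 0.480 L = 0.5 × 17.0 × 0.480 = 4.08 L·cmH2O.
× 0.098 J/(L·cmH2O) → 0.3998 J.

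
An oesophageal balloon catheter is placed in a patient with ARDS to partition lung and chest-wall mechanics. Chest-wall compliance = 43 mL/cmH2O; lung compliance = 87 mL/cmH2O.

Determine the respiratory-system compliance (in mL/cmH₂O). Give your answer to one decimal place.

Lung and chest wall are elastances in series: 1/Crs = 1/CL + 1/Ccw.
1/Crs = 1/87 + 1/43 = 0.03475.
Crs = 28.777 mL/cmH2O.

28.8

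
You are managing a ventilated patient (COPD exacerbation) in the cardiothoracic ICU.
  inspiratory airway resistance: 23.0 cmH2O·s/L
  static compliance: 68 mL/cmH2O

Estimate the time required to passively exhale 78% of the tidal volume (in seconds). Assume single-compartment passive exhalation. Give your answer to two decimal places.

2.37

τ = R × C = 23.0 × 68 mL/cmH2O = 23.0 × 0.068 L/cmH2O = 1.564 s.
Exhaled fraction f = 1 − e^(−t/τ) → t = −τ·ln(1 − f) = −1.564·ln(0.22) = 2.368 s.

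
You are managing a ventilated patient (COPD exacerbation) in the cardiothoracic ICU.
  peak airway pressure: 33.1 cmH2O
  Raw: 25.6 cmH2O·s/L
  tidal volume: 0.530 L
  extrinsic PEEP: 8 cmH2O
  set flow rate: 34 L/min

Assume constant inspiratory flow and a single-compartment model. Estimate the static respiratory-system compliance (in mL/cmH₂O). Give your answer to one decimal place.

Flow: 34 L/min ÷ 60 = 0.5667 L/s.
Equation of motion (constant flow): PIP = Vt/C + R·V̇ + PEEP.
Vt/C = PIP − R·V̇ − PEEP = 33.1 − 25.6×0.5667 − 8 = 33.1 − 14.508 − 8 = 10.592 cmH2O.
C = Vt / 10.592 = 530 / 10.592 = 50.038 mL/cmH2O.

50.0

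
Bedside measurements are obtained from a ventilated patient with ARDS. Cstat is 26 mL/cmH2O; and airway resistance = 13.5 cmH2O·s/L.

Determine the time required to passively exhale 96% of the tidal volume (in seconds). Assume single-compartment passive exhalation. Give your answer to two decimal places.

τ = R × C = 13.5 × 26 mL/cmH2O = 13.5 × 0.026 L/cmH2O = 0.351 s.
Exhaled fraction f = 1 − e^(−t/τ) → t = −τ·ln(1 − f) = −0.351·ln(0.04) = 1.13 s.

1.13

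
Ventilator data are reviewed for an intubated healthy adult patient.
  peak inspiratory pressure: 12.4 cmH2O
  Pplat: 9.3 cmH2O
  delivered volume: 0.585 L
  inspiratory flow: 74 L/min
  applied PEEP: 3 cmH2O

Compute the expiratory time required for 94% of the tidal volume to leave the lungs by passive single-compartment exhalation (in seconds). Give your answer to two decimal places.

Flow: 74 L/min ÷ 60 = 1.2333 L/s.
R = (PIP − Pplat)/V̇ = (12.4 − 9.3) / 1.2333 = 3.1/1.2333 = 2.514 cmH2O·s/L.
C = Vt/(Pplat − PEEP) = 585.0 / (9.3 − 3) = 585.0/6.3 = 92.857 mL/cmH2O.
τ = R × C = 2.514 × 0.09286 L/cmH2O = 0.2335 s.
t = −τ·ln(1 − 0.94) = −0.2335·ln(0.06) = 0.6569 s.

0.66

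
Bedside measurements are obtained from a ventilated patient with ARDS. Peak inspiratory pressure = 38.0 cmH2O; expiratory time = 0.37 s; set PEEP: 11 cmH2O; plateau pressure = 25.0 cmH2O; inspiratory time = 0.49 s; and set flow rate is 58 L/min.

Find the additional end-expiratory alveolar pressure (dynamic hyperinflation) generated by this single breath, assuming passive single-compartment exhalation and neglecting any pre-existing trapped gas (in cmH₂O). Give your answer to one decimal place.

Flow: 58 L/min ÷ 60 = 0.9667 L/s.
Vt = flow × Ti = 0.9667 L/s × 0.49 s × 1000 mL/L = 473.68 mL.
R = (PIP − Pplat)/V̇ = (38.0 − 25.0) / 0.9667 = 13.0/0.9667 = 13.448 cmH2O·s/L.
C = Vt/(Pplat − PEEP) = 473.68 / (25.0 − 11) = 473.68/14.0 = 33.834 mL/cmH2O.
τ = R × C = 13.448 × 0.03383 L/cmH2O = 0.4549 s.
Fraction remaining = e^(−Te/τ) = e^(−0.37/0.4549) = 0.4434; trapped volume = 473.68 × 0.4434 = 210.03 mL.
Additional alveolar pressure from trapping ≈ V_trapped / C = 210.03 / 33.834 = 6.208 cmH2O.

6.2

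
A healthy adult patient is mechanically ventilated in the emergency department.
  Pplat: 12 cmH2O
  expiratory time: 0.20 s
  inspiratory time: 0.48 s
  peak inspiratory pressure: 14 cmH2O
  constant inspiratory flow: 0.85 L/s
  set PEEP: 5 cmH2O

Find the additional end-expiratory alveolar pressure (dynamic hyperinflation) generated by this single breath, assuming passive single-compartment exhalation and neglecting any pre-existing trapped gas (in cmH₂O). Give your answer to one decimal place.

Vt = flow × Ti = 0.85 L/s × 0.48 s × 1000 mL/L = 408.0 mL.
R = (PIP − Pplat)/V̇ = (14 − 12) / 0.85 = 2.0/0.85 = 2.353 cmH2O·s/L.
C = Vt/(Pplat − PEEP) = 408.0 / (12 − 5) = 408.0/7.0 = 58.286 mL/cmH2O.
τ = R × C = 2.353 × 0.05829 L/cmH2O = 0.1372 s.
Fraction remaining = e^(−Te/τ) = e^(−0.20/0.1372) = 0.2328; trapped volume = 408.0 × 0.2328 = 94.982 mL.
Additional alveolar pressure from trapping ≈ V_trapped / C = 94.982 / 58.286 = 1.63 cmH2O.

1.6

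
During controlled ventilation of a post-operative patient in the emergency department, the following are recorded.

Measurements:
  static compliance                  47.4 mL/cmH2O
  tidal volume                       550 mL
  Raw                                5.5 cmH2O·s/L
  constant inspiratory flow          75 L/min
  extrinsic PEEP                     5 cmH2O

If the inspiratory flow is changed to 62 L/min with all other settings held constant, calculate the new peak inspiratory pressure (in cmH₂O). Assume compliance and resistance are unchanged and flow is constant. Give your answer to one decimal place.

22.3

Flow: 75 L/min ÷ 60 = 1.25 L/s.
New flow: 62 L/min ÷ 60 = 1.0333 L/s.
PIP = Vt/C + R·V̇ + PEEP (constant-flow equation of motion).
Only the resistive term changes: ΔPIP = R × ΔV̇ = 5.5 × (1.0333 − 1.25) = 5.5 × -0.2167 = -1.192 cmH2O.
Original PIP = 550/47.4 + 5.5×1.25 + 5 = 23.478 cmH2O; new PIP = 23.478 + (-1.192) = 22.286 cmH2O.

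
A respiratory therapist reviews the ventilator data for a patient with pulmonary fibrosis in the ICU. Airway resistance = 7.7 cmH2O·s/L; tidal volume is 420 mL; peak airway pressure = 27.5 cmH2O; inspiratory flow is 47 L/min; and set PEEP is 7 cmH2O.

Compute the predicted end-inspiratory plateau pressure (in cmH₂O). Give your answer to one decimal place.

Flow: 47 L/min ÷ 60 = 0.7833 L/s.
Pplat = PIP − Raw × flow = 27.5 − 7.7 × 0.7833 = 27.5 − 6.031 = 21.469 cmH2O.

21.5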